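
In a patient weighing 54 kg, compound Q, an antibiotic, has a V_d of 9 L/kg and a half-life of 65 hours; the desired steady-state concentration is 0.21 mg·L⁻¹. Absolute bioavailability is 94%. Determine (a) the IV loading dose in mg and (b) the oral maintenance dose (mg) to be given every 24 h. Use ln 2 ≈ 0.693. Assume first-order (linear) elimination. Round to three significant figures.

Vd = 9 L/kg × 54 kg = 486.0 L
LD = Vd × C = 486.0 × 0.21 = 102.1 mg
CL = 0.693 × Vd / t½ = 0.693 × 486.0 / 65 = 5.182 L/h
D = CL × Css × τ / F = 5.182 × 0.21 × 24 / 0.94 = 27.78 mg

(a) 102 mg; (b) 27.8 mg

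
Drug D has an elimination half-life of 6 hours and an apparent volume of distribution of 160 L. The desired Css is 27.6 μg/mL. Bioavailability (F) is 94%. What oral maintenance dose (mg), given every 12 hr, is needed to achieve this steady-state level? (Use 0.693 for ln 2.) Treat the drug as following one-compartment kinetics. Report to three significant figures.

6510 mg

CL = ln 2 · Vd / t½ = 0.693 × 160.0 / 6 = 18.48 L/h
D = CL × Css × τ / F = 18.48 × 27.6 × 12 / 0.94 = 6511 mg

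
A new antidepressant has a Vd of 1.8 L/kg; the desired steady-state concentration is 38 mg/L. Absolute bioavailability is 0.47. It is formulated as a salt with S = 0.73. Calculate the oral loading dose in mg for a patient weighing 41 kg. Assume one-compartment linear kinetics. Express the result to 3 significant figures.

Vd = 1.8 L/kg × 41 kg = 73.80 L
LD = Vd × C / F / S = 73.80 × 38.00 / 0.47 / 0.73 = 8174 mg

8170 mg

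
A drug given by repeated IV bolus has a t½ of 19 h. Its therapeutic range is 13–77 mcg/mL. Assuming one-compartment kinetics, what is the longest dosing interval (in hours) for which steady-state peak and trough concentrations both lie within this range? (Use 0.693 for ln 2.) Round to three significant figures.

48.8 h

k = 0.693 / t½ = 0.693 / 19 = 0.03647 h⁻¹
Between IV bolus doses, concentration decays as C = C₀·e^(−kτ), so C_peak/C_trough = e^(kτ).
τ_max = ln(C_peak/C_trough) / k = ln(77/13) / 0.03647 = 1.779 / 0.03647 = 48.78 h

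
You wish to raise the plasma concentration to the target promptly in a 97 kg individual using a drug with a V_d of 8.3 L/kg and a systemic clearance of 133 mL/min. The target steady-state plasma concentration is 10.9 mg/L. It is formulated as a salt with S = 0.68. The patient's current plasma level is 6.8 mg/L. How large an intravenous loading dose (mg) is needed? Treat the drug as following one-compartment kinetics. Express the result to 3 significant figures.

Vd = 8.3 L/kg × 97 kg = 805.1 L
Concentration deficit ΔC = 10.9 − 6.8 = 4.100 mg/L
LD = Vd × ΔC / S = 805.1 × 4.100 / 0.68 = 4854 mg

4850 mg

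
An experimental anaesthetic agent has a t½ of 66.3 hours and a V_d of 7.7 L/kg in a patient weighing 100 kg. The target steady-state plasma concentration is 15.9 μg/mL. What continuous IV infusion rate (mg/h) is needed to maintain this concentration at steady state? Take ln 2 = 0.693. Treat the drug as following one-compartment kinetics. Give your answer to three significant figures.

Total Vd = 7.7 × 100 = 770.0 L
CL = ln 2 · Vd / t½ = 0.693 × 770.0 / 66.3 = 8.048 L/h
Infusion rate = CL × Css = 8.048 × 15.9 = 128.0 mg/h

128 mg/h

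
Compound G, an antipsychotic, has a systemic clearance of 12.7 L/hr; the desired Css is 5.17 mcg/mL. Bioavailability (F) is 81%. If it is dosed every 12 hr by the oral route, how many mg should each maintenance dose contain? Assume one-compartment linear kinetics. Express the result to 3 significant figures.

D = CL × Css × τ / F = 12.70 × 5.17 × 12 / 0.81 = 972.7 mg

973 mg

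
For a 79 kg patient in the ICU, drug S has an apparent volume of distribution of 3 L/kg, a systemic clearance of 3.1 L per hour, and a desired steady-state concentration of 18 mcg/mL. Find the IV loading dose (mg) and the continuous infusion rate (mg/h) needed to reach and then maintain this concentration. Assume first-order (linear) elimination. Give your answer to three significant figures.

(a) 4270 mg; (b) 55.8 mg/h

Vd = 3 L/kg × 79 kg = 237.0 L
Loading dose = Vd × C = 237.0 × 18 = 4266 mg
Maintenance infusion rate = CL × Css = 3.100 × 18 = 55.80 mg/h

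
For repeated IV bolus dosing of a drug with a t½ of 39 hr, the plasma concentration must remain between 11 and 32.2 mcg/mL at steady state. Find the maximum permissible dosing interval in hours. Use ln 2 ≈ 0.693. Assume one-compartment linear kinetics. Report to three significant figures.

k = 0.693 / t½ = 0.693 / 39 = 0.01777 h⁻¹
Between IV bolus doses, concentration decays as C = C₀·e^(−kτ), so C_peak/C_trough = e^(kτ).
τ_max = ln(C_peak/C_trough) / k = ln(32.2/11) / 0.01777 = 1.074 / 0.01777 = 60.44 h

60.4 h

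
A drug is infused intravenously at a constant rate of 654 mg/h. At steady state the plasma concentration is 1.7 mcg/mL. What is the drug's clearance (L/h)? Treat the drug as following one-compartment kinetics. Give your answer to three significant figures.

385 L/h

At steady state, infusion rate = CL × Css, so CL = rate / Css.
CL = 654 / 1.7 = 384.7 L/h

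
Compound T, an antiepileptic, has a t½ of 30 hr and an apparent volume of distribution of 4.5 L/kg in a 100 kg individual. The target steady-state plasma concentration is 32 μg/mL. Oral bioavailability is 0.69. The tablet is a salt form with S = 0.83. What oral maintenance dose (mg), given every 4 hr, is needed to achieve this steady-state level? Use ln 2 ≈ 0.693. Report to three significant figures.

2320 mg

Vd = 4.5 L/kg × 100 kg = 450.0 L
k = 0.693/30 = 0.02310 h⁻¹, so CL = k·Vd = 0.02310 × 450.0 = 10.40 L/h
D = CL × Css × τ / F / S = 10.40 × 32 × 4 / 0.69 / 0.83 = 2324 mg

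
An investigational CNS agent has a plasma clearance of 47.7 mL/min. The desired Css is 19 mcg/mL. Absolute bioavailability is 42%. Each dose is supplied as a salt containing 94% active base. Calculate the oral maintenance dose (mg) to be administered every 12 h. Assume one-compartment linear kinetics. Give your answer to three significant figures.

1650 mg

CL = 47.7 mL/min × 60/1000 = 2.862 L/h
At steady state, dose per interval replaces the amount cleared in that interval: F·S·D/τ = CL·Css.
D = CL × Css × τ / F / S = 2.862 × 19 × 12 / 0.42 / 0.94 = 1653 mg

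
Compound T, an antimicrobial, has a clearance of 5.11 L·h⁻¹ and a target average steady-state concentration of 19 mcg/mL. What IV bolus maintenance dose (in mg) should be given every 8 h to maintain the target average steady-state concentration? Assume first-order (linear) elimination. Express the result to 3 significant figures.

777 mg

At steady state, dose per interval replaces the amount cleared in that interval: D/τ = CL·Css.
D = CL × Css × τ = 5.110 × 19 × 8 = 776.7 mg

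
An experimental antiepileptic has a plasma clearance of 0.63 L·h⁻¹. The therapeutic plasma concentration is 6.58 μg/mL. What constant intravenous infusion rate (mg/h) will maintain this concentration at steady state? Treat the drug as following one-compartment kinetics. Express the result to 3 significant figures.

Infusion rate = CL · Css = 0.6300 L/h × 6.58 mg/L = 4.145 mg/h

4.15 mg/h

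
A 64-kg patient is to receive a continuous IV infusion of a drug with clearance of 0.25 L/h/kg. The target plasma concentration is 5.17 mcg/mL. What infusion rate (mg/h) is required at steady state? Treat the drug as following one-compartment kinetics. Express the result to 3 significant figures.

CL = 0.25 L/h/kg × 64 kg = 16.00 L/h
At steady state, infusion rate equals elimination rate: rate in = CL × Css.
Infusion rate = CL · Css = 16.00 L/h × 5.17 mg/L = 82.72 mg/h

82.7 mg/h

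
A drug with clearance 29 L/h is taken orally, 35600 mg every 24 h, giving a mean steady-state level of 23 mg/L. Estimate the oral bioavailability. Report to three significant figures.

F·D/τ = CL·Css at steady state → F = CL·Css·τ / D.
F = 29 × 23 × 24 / 35600 = 0.450

0.450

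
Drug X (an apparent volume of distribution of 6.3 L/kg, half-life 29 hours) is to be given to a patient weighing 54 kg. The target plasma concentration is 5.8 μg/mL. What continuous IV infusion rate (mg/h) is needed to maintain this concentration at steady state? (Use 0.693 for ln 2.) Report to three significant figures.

47.2 mg/h

Total Vd = 6.3 × 54 = 340.2 L
CL = 0.693 × Vd / t½ = 0.693 × 340.2 / 29 = 8.130 L/h
Infusion rate = CL × Css = 8.130 × 5.8 = 47.15 mg/h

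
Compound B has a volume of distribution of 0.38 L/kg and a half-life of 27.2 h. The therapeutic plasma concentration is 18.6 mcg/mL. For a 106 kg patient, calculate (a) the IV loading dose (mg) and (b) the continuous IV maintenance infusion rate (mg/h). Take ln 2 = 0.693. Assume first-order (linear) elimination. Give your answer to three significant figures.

Vd = 0.38 L/kg × 106 kg = 40.28 L
LD = Vd × C = 40.28 × 18.6 = 749.2 mg
CL = 0.693 × Vd / t½ = 0.693 × 40.28 / 27.2 = 1.026 L/h
Infusion rate = CL × Css = 1.026 × 18.6 = 19.08 mg/h

(a) 749 mg; (b) 19.1 mg/h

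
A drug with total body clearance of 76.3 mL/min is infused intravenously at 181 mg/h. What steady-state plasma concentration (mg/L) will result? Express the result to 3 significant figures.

39.5 mg/L

CL = 76.3 mL/min × 60/1000 = 4.578 L/h
Css = rate / CL = 181 / 4.578 = 39.54 mg/L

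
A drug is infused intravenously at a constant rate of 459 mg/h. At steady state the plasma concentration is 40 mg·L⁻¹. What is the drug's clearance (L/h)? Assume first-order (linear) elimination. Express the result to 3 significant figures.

At steady state, infusion rate = CL × Css, so CL = rate / Css.
CL = 459 / 40 = 11.48 L/h

11.5 L/h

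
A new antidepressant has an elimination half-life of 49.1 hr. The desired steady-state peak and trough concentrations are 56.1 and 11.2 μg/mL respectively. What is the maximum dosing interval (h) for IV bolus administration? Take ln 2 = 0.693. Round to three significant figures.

k = 0.693 / t½ = 0.693 / 49.1 = 0.01411 h⁻¹
Between IV bolus doses, concentration decays as C = C₀·e^(−kτ), so C_peak/C_trough = e^(kτ).
τ_max = ln(C_peak/C_trough) / k = ln(56.1/11.2) / 0.01411 = 1.611 / 0.01411 = 114.2 h

114 h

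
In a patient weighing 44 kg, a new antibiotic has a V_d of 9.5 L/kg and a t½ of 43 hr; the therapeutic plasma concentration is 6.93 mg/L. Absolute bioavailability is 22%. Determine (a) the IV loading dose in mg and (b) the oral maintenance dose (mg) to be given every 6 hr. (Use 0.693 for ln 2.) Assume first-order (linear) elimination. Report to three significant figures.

(a) 2900 mg; (b) 1270 mg

Total Vd = 9.5 × 44 = 418.0 L
LD = Vd × C = 418.0 × 6.93 = 2897 mg
CL = 0.693 × Vd / t½ = 0.693 × 418.0 / 43 = 6.737 L/h
D = CL × Css × τ / F = 6.737 × 6.93 × 6 / 0.22 = 1273 mg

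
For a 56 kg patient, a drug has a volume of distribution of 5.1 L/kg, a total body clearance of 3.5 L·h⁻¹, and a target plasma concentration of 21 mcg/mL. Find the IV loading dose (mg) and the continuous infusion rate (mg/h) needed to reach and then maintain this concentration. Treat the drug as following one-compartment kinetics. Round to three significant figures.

Vd = 5.1 L/kg × 56 kg = 285.6 L
LD = Vd · C_target = 285.6 × 21 = 5998 mg
Maintenance: replace elimination → rate = CL × Css = 3.500 × 21 = 73.50 mg/h

(a) 6000 mg; (b) 73.5 mg/h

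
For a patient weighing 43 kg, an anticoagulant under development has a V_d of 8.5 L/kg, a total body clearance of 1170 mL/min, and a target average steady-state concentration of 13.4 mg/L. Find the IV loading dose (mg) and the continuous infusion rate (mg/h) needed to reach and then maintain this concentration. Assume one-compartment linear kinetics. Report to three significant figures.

Vd = 8.5 L/kg × 43 kg = 365.5 L
Loading dose = Vd × C = 365.5 × 13.4 = 4898 mg
CL = 1170 mL/min × 60/1000 = 70.20 L/h
Maintenance: replace elimination → rate = CL × Css = 70.20 × 13.4 = 940.7 mg/h

(a) 4900 mg; (b) 941 mg/h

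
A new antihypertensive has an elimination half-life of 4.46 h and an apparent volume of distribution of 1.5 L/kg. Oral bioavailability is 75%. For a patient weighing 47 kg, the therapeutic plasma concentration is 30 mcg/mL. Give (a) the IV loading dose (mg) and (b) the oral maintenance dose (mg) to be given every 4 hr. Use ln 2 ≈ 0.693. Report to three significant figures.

(a) 2120 mg; (b) 1750 mg

Total Vd = 1.5 × 47 = 70.50 L
LD = Vd × C = 70.50 × 30 = 2115 mg
CL = 0.693 × Vd / t½ = 0.693 × 70.50 / 4.46 = 10.95 L/h
D = CL × Css × τ / F = 10.95 × 30 × 4 / 0.75 = 1752 mg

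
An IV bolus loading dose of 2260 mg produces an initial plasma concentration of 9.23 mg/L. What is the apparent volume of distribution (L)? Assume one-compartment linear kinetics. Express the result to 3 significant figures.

Immediately after an IV bolus, C₀ = Dose / Vd, so Vd = Dose / C₀.
Vd = 2260 / 9.23 = 244.9 L

245 L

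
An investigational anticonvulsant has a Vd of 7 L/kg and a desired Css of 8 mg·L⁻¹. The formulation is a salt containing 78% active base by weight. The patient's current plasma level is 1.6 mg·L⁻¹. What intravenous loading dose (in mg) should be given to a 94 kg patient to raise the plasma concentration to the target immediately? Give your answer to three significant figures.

5400 mg

Vd = 7 L/kg × 94 kg = 658.0 L
Concentration deficit ΔC = 8 − 1.6 = 6.400 mg/L
LD = Vd × ΔC / S = 658.0 × 6.400 / 0.78 = 5399 mg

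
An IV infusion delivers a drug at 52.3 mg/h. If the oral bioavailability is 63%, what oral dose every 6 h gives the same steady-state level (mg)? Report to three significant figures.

498 mg

To maintain the same Css, the systemic dosing rate must be unchanged: F·D/τ = infusion rate.
D = rate × τ / F = 52.3 × 6 / 0.63 = 498.1 mg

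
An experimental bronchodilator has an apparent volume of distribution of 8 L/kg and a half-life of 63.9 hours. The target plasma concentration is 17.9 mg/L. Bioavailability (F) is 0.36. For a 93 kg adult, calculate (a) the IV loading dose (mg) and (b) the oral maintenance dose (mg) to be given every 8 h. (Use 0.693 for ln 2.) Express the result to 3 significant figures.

(a) 13300 mg; (b) 3210 mg

Vd = 8 L/kg × 93 kg = 744.0 L
LD = Vd × C = 744.0 × 17.9 = 13320 mg
CL = 0.693 × Vd / t½ = 0.693 × 744.0 / 63.9 = 8.069 L/h
D = CL × Css × τ / F = 8.069 × 17.9 × 8 / 0.36 = 3210 mg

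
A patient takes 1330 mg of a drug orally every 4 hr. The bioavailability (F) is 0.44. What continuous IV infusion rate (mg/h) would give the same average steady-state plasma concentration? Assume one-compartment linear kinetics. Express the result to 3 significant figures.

Equivalent systemic input: infusion rate = F·D/τ.
Rate = 0.44 × 1330 / 4 = 146.3 mg/h

146 mg/h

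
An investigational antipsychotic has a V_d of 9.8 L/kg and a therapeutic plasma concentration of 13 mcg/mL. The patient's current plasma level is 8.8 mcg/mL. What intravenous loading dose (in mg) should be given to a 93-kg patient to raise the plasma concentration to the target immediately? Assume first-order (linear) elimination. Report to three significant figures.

3830 mg

Vd = 9.8 L/kg × 93 kg = 911.4 L
Concentration deficit ΔC = 13 − 8.8 = 4.200 mg/L
LD = Vd × ΔC = 911.4 × 4.200 = 3828 mg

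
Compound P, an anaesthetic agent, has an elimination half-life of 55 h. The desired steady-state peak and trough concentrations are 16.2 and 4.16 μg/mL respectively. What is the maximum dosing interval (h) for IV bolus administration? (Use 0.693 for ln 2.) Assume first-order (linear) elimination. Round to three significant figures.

k = 0.693 / t½ = 0.693 / 55 = 0.01260 h⁻¹
Between IV bolus doses, concentration decays as C = C₀·e^(−kτ), so C_peak/C_trough = e^(kτ).
τ_max = ln(C_peak/C_trough) / k = ln(16.2/4.16) / 0.01260 = 1.359 / 0.01260 = 107.9 h

108 h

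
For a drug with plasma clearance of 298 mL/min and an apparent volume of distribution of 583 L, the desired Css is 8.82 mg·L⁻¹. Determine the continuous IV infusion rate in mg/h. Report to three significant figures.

158 mg/h

CL = 298 mL/min = 298 × 0.06 = 17.88 L/h
At steady state, infusion rate equals elimination rate: rate in = CL × Css.
R₀ = 17.88 × 8.82 = 157.7 mg/h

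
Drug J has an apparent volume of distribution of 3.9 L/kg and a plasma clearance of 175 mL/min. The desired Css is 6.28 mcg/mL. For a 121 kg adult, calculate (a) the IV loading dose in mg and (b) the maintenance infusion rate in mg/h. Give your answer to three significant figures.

(a) 2960 mg; (b) 65.9 mg/h

Total Vd = 3.9 × 121 = 471.9 L
Loading dose = Vd × C = 471.9 × 6.28 = 2964 mg
Convert clearance: 175 mL/min × 60 min/h ÷ 1000 mL/L = 10.50 L/h
Infusion rate = 10.50 L/h × 6.28 mg/L = 65.94 mg/h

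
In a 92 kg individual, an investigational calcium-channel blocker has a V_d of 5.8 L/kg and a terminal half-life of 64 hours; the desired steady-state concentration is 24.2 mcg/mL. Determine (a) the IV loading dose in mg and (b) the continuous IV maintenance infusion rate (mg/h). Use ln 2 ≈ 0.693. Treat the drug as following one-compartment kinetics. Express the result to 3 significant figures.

(a) 12900 mg; (b) 140 mg/h

Vd(total) = 92 kg × 5.8 L/kg = 533.6 L
LD = Vd × C = 533.6 × 24.2 = 12910 mg
CL = 0.693 × Vd / t½ = 0.693 × 533.6 / 64 = 5.778 L/h
Infusion rate = CL × Css = 5.778 × 24.2 = 139.8 mg/h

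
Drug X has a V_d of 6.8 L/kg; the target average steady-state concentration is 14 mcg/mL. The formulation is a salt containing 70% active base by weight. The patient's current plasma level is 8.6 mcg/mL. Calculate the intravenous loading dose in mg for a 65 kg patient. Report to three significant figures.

3410 mg

Total Vd = 6.8 × 65 = 442.0 L
Concentration deficit ΔC = 14 − 8.6 = 5.400 mg/L
LD = Vd × ΔC / S = 442.0 × 5.400 / 0.7 = 3410 mg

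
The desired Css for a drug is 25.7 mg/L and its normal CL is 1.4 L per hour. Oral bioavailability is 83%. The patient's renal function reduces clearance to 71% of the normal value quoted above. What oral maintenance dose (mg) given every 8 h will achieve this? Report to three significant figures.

Patient clearance = 0.71 × 1.400 = 0.9940 L/h
At steady state, dose per interval replaces the amount cleared in that interval: F·D/τ = CL·Css.
D = CL × Css × τ / F = 0.9940 × 25.7 × 8 / 0.83 = 246.2 mg

246 mg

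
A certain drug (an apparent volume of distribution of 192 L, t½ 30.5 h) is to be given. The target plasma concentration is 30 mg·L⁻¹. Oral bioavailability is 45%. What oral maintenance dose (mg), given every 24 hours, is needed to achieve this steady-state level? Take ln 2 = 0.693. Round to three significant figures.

6980 mg

CL = ln 2 · Vd / t½ = 0.693 × 192.0 / 30.5 = 4.362 L/h
D = CL × Css × τ / F = 4.362 × 30 × 24 / 0.45 = 6979 mg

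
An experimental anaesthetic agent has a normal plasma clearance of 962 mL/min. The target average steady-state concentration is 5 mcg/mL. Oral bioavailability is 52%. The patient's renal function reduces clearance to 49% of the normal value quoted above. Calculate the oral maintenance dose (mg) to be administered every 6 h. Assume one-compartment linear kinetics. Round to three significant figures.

Convert clearance: 962 mL/min × 60 min/h ÷ 1000 mL/L = 57.72 L/h
Patient clearance = 0.49 × 57.72 = 28.28 L/h
D = CL × Css × τ / F = 28.28 × 5 × 6 / 0.52 = 1632 mg

1630 mg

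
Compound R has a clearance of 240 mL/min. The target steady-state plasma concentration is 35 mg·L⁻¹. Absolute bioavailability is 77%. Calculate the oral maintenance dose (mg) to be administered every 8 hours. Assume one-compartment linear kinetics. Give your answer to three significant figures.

Convert clearance: 240 mL/min × 60 min/h ÷ 1000 mL/L = 14.40 L/h
D = CL × Css × τ / F = 14.40 × 35 × 8 / 0.77 = 5236 mg

5240 mg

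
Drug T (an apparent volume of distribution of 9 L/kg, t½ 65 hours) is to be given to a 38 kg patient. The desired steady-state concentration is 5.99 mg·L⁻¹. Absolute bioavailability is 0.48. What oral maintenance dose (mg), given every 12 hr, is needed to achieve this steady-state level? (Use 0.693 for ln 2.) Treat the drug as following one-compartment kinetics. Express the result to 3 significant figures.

Total Vd = 9 × 38 = 342.0 L
CL = 0.693 × Vd / t½ = 0.693 × 342.0 / 65 = 3.646 L/h
D = CL × Css × τ / F = 3.646 × 5.99 × 12 / 0.48 = 546.0 mg

546 mg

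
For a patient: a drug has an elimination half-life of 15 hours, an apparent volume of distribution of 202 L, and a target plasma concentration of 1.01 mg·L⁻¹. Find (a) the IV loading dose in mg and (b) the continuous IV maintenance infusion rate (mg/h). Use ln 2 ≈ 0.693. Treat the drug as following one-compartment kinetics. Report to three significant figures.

(a) 204 mg; (b) 9.43 mg/h

LD = Vd × C = 202.0 × 1.01 = 204.0 mg
CL = 0.693 × Vd / t½ = 0.693 × 202.0 / 15 = 9.332 L/h
Infusion rate = CL × Css = 9.332 × 1.01 = 9.425 mg/h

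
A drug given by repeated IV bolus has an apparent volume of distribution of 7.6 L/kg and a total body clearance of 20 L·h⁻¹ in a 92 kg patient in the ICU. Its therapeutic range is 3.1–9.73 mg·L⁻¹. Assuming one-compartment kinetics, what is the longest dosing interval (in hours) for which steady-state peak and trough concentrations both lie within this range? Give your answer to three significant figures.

Total Vd = 7.6 × 92 = 699.2 L
k = CL / Vd = 20.00 / 699.2 = 0.02860 h⁻¹
Between IV bolus doses, concentration decays as C = C₀·e^(−kτ), so C_peak/C_trough = e^(kτ).
τ_max = ln(C_peak/C_trough) / k = ln(9.73/3.1) / 0.02860 = 1.144 / 0.02860 = 40.00 h

40.0 h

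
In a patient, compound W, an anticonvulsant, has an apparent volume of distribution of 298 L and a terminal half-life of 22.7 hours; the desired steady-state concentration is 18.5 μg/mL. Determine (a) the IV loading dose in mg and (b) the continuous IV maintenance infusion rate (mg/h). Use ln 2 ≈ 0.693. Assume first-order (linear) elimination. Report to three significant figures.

(a) 5510 mg; (b) 168 mg/h

LD = Vd × C = 298.0 × 18.5 = 5513 mg
CL = 0.693 × Vd / t½ = 0.693 × 298.0 / 22.7 = 9.098 L/h
Infusion rate = CL × Css = 9.098 × 18.5 = 168.3 mg/h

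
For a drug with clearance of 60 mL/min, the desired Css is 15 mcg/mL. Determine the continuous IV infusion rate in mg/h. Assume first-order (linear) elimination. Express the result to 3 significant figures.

CL = 60 mL/min × 60/1000 = 3.600 L/h
At steady state, infusion rate equals elimination rate: rate in = CL × Css.
Rate = CL × Css = 3.600 × 15 = 54.00 mg/h

54.0 mg/h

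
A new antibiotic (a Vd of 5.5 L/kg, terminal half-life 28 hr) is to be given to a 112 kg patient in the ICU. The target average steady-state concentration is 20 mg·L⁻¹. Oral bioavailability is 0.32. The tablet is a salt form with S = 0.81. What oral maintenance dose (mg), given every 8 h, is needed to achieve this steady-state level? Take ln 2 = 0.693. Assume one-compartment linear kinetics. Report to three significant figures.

9410 mg

Vd = 5.5 L/kg × 112 kg = 616.0 L
CL = 0.693 × Vd / t½ = 0.693 × 616.0 / 28 = 15.25 L/h
D = CL × Css × τ / F / S = 15.25 × 20 × 8 / 0.32 / 0.81 = 9414 mg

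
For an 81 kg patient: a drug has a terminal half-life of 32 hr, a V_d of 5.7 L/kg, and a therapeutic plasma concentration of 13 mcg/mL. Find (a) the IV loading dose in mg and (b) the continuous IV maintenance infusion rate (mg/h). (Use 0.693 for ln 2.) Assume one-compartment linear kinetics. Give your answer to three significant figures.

(a) 6000 mg; (b) 130 mg/h

Total Vd = 5.7 × 81 = 461.7 L
LD = Vd × C = 461.7 × 13 = 6002 mg
CL = 0.693 × Vd / t½ = 0.693 × 461.7 / 32 = 9.999 L/h
Infusion rate = CL × Css = 9.999 × 13 = 130.0 mg/h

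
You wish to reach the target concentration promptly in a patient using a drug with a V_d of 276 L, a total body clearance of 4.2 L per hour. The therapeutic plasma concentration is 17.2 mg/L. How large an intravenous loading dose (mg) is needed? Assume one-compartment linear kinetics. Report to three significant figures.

LD = Vd × C = 276.0 × 17.20 = 4747 mg

4750 mg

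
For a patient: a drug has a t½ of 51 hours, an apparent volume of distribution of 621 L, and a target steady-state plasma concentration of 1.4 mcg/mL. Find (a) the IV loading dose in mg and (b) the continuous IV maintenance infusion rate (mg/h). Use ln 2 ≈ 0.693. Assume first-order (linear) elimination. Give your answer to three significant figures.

LD = Vd × C = 621.0 × 1.4 = 869.4 mg
CL = 0.693 × Vd / t½ = 0.693 × 621.0 / 51 = 8.438 L/h
Infusion rate = CL × Css = 8.438 × 1.4 = 11.81 mg/h

(a) 869 mg; (b) 11.8 mg/h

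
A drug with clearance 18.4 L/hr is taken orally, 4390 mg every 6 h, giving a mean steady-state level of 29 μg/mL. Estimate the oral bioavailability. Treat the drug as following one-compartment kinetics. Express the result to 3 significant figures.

0.729

F·D/τ = CL·Css at steady state → F = CL·Css·τ / D.
F = 18.4 × 29 × 6 / 4390 = 0.729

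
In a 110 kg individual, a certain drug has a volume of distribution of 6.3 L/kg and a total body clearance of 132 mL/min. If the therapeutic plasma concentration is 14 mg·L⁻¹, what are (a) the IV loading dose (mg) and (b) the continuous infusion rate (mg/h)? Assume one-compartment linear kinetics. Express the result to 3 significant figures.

(a) 9700 mg; (b) 111 mg/h

Vd(total) = 110 kg × 6.3 L/kg = 693.0 L
LD = Vd · C_target = 693.0 × 14 = 9702 mg
Convert clearance: 132 mL/min × 60 min/h ÷ 1000 mL/L = 7.920 L/h
Maintenance infusion rate = CL × Css = 7.920 × 14 = 110.9 mg/h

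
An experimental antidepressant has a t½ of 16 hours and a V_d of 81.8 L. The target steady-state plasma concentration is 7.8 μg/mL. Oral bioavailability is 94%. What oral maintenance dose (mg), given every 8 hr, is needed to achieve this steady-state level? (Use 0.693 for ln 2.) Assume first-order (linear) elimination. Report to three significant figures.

235 mg

CL = ln 2 · Vd / t½ = 0.693 × 81.80 / 16 = 3.543 L/h
D = CL × Css × τ / F = 3.543 × 7.8 × 8 / 0.94 = 235.2 mg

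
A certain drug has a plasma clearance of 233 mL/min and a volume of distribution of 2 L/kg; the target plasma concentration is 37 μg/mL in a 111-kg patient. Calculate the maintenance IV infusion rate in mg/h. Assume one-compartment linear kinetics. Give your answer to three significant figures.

517 mg/h

Convert clearance: 233 mL/min × 60 min/h ÷ 1000 mL/L = 13.98 L/h
R₀ = 13.98 × 37 = 517.3 mg/h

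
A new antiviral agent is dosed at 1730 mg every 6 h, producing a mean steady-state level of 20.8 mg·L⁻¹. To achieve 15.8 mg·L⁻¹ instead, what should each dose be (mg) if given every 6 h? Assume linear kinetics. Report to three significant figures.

1310 mg

For first-order elimination, Css ∝ F·D/(CL·τ); F and CL are unchanged, so Css ∝ D/τ.
D₂ = D₁ × (Css,target / Css,current) = 1730 × 15.8/20.8 = 1314 mg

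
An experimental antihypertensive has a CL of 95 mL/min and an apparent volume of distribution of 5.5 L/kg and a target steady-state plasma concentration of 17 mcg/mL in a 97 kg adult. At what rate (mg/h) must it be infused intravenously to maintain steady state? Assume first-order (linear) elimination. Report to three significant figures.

CL = 95 mL/min = 95 × 0.06 = 5.700 L/h
Rate = CL × Css = 5.700 × 17 = 96.90 mg/h

96.9 mg/h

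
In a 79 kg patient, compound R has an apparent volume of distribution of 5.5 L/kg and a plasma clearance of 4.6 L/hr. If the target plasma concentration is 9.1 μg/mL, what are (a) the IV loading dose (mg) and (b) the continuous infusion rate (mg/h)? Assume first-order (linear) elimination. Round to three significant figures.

Vd(total) = 79 kg × 5.5 L/kg = 434.5 L
Loading: fill Vd to C_target → 434.5 L × 9.1 mg/L = 3954 mg
Maintenance: replace elimination → rate = CL × Css = 4.600 × 9.1 = 41.86 mg/h

(a) 3950 mg; (b) 41.9 mg/h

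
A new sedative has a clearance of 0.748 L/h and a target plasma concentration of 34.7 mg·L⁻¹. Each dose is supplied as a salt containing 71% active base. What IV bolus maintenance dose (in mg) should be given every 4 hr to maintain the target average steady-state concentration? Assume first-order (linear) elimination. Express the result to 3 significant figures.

D = CL × Css × τ / S = 0.7480 × 34.7 × 4 / 0.71 = 146.2 mg

146 mg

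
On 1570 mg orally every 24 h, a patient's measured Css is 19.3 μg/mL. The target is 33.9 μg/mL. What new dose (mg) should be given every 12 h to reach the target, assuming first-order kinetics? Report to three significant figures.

1380 mg

For first-order elimination, Css ∝ F·D/(CL·τ); F and CL are unchanged, so Css ∝ D/τ.
D₂ = D₁ × (Css,target / Css,current) × (τ₂/τ₁) = 1570 × (33.9/19.3) × (12/24) = 1379 mg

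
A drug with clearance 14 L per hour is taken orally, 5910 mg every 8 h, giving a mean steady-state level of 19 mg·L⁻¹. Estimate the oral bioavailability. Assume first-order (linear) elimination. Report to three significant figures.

0.360

F·D/τ = CL·Css at steady state → F = CL·Css·τ / D.
F = 14 × 19 × 8 / 5910 = 0.360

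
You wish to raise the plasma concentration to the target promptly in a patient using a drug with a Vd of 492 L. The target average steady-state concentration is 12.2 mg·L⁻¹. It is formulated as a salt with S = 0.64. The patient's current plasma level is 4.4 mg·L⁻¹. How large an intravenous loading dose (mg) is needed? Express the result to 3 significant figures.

6000 mg

The loading dose fills Vd to the target concentration.
Concentration deficit ΔC = 12.2 − 4.4 = 7.800 mg/L
LD = Vd × ΔC / S = 492.0 × 7.800 / 0.64 = 5996 mg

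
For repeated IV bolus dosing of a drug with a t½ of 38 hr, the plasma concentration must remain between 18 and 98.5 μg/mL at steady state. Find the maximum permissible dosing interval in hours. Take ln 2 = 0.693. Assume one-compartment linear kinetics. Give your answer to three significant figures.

k = 0.693 / t½ = 0.693 / 38 = 0.01824 h⁻¹
Between IV bolus doses, concentration decays as C = C₀·e^(−kτ), so C_peak/C_trough = e^(kτ).
τ_max = ln(C_peak/C_trough) / k = ln(98.5/18) / 0.01824 = 1.700 / 0.01824 = 93.20 h

93.2 h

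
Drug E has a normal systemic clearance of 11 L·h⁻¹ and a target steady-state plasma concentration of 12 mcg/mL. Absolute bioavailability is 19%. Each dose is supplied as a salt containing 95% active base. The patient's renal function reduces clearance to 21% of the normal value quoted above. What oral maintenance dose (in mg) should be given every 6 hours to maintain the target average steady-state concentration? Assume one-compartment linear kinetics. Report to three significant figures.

Patient clearance = 0.21 × 11.00 = 2.310 L/h
D = CL × Css × τ / F / S = 2.310 × 12 × 6 / 0.19 / 0.95 = 921.4 mg

921 mg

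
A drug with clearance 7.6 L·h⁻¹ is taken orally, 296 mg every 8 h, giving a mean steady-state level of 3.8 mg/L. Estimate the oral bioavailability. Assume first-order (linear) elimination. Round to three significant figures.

0.781

F·D/τ = CL·Css at steady state → F = CL·Css·τ / D.
F = 7.6 × 3.8 × 8 / 296 = 0.781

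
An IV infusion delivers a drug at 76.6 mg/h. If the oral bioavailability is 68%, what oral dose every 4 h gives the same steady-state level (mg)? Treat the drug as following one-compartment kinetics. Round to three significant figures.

To maintain the same Css, the systemic dosing rate must be unchanged: F·D/τ = infusion rate.
D = rate × τ / F = 76.6 × 4 / 0.68 = 450.6 mg

451 mg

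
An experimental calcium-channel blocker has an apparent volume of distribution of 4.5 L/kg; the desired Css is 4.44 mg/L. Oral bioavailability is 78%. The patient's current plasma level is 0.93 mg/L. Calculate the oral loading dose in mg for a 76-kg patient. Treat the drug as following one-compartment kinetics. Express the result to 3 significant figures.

Vd = 4.5 L/kg × 76 kg = 342.0 L
Concentration deficit ΔC = 4.44 − 0.93 = 3.510 mg/L
LD = Vd × ΔC / F = 342.0 × 3.510 / 0.78 = 1539 mg

1540 mg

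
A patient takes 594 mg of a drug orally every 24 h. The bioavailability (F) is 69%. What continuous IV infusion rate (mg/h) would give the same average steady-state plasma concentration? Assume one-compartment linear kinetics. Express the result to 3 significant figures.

17.1 mg/h

Equivalent systemic input: infusion rate = F·D/τ.
Rate = 0.69 × 594 / 24 = 17.08 mg/h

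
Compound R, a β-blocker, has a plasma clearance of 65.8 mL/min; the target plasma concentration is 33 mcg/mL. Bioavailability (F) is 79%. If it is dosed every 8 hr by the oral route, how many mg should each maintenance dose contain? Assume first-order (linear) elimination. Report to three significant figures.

1320 mg

CL = 65.8 mL/min × 60/1000 = 3.948 L/h
D = CL × Css × τ / F = 3.948 × 33 × 8 / 0.79 = 1319 mg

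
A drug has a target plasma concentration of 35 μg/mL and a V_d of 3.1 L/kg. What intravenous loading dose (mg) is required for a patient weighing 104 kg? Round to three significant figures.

11300 mg

Vd = 3.1 L/kg × 104 kg = 322.4 L
LD = Vd × C = 322.4 × 35.00 = 11280 mg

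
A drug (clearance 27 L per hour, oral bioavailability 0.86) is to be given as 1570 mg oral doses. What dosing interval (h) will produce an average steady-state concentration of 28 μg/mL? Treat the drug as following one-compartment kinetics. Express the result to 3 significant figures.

F·D/τ = CL·Css → τ = F·D / (CL·Css).
τ = 0.86 × 1570 / (27 × 28) = 1.786 h

1.79 h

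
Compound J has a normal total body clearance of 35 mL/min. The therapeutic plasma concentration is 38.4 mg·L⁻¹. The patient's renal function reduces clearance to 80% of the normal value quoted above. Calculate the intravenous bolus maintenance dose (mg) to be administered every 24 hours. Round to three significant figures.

1550 mg

CL = 35 mL/min = 35 × 0.06 = 2.100 L/h
Patient clearance = 0.8 × 2.100 = 1.680 L/h
D = CL × Css × τ = 1.680 × 38.4 × 24 = 1548 mg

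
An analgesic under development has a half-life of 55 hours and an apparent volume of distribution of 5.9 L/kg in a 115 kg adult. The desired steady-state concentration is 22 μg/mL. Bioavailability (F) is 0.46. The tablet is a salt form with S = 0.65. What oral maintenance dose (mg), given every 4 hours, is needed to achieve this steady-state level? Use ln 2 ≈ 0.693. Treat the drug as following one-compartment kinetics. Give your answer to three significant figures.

Total Vd = 5.9 × 115 = 678.5 L
k = 0.693/55 = 0.01260 h⁻¹, so CL = k·Vd = 0.01260 × 678.5 = 8.549 L/h
D = CL × Css × τ / F / S = 8.549 × 22 × 4 / 0.46 / 0.65 = 2516 mg

2520 mg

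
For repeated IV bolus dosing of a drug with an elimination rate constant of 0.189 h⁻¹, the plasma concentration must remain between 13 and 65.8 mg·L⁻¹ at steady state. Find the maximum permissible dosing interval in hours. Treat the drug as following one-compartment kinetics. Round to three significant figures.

8.58 h

Between IV bolus doses, concentration decays as C = C₀·e^(−kτ), so C_peak/C_trough = e^(kτ).
τ_max = ln(C_peak/C_trough) / k = ln(65.8/13) / 0.1890 = 1.622 / 0.1890 = 8.582 h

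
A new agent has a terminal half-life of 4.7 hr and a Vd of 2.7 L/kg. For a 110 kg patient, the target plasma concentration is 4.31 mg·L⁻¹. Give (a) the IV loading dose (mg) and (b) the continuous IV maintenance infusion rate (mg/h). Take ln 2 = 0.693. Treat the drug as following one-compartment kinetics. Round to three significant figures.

(a) 1280 mg; (b) 189 mg/h

Vd(total) = 110 kg × 2.7 L/kg = 297.0 L
LD = Vd × C = 297.0 × 4.31 = 1280 mg
CL = 0.693 × Vd / t½ = 0.693 × 297.0 / 4.7 = 43.79 L/h
Infusion rate = CL × Css = 43.79 × 4.31 = 188.7 mg/h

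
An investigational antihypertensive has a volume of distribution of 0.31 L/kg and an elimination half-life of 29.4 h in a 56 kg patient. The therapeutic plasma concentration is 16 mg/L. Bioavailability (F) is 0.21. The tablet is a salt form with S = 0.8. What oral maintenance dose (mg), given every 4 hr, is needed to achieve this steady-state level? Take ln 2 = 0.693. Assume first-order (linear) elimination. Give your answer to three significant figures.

Vd = 0.31 L/kg × 56 kg = 17.36 L
CL = ln 2 · Vd / t½ = 0.693 × 17.36 / 29.4 = 0.4092 L/h
D = CL × Css × τ / F / S = 0.4092 × 16 × 4 / 0.21 / 0.8 = 155.9 mg

156 mg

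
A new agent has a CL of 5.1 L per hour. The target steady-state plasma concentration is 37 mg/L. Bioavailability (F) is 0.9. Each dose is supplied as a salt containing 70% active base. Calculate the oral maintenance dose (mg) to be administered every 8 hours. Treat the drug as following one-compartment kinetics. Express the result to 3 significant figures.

2400 mg

D = CL × Css × τ / F / S = 5.100 × 37 × 8 / 0.9 / 0.7 = 2396 mg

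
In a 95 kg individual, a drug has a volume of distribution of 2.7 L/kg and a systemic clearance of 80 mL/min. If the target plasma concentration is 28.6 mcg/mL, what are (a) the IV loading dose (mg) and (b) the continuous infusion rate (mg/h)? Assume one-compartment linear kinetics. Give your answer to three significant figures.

Vd = 2.7 L/kg × 95 kg = 256.5 L
Loading: fill Vd to C_target → 256.5 L × 28.6 mg/L = 7336 mg
Convert clearance: 80 mL/min × 60 min/h ÷ 1000 mL/L = 4.800 L/h
Maintenance: replace elimination → rate = CL × Css = 4.800 × 28.6 = 137.3 mg/h

(a) 7340 mg; (b) 137 mg/h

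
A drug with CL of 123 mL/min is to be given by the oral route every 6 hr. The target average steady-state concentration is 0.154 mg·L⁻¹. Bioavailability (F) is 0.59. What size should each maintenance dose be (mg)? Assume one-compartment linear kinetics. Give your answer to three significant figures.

11.6 mg

CL = 123 mL/min = 123 × 0.06 = 7.380 L/h
At steady state, dose per interval replaces the amount cleared in that interval: F·D/τ = CL·Css.
D = CL × Css × τ / F = 7.380 × 0.154 × 6 / 0.59 = 11.56 mg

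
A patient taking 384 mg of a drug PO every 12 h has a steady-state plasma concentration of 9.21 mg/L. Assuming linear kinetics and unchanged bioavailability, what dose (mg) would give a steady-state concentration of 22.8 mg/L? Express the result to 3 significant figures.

951 mg

With linear kinetics, Css is proportional to dose rate (D/τ) at fixed clearance.
D₂ = D₁ × (Css,target / Css,current) = 384 × 22.8/9.21 = 950.6 mg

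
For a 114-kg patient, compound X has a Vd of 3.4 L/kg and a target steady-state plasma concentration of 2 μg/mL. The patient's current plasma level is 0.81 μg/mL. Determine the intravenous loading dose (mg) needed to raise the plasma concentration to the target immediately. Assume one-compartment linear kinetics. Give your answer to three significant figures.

461 mg

Vd = 3.4 L/kg × 114 kg = 387.6 L
The loading dose fills Vd to the target concentration.
Concentration deficit ΔC = 2 − 0.81 = 1.190 mg/L
LD = Vd × ΔC = 387.6 × 1.190 = 461.2 mg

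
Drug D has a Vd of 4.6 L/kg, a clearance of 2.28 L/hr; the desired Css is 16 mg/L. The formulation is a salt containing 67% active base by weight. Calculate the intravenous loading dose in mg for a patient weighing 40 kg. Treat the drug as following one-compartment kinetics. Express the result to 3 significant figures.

Total Vd = 4.6 × 40 = 184.0 L
The loading dose fills Vd to the target concentration.
LD = Vd × C / S = 184.0 × 16.00 / 0.67 = 4394 mg

4390 mg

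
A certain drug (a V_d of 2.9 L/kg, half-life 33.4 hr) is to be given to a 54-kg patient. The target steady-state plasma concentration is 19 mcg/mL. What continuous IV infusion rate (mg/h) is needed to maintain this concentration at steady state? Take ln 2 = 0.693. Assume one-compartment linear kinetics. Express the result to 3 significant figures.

Vd = 2.9 L/kg × 54 kg = 156.6 L
CL = ln 2 · Vd / t½ = 0.693 × 156.6 / 33.4 = 3.249 L/h
Infusion rate = CL × Css = 3.249 × 19 = 61.73 mg/h

61.7 mg/h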